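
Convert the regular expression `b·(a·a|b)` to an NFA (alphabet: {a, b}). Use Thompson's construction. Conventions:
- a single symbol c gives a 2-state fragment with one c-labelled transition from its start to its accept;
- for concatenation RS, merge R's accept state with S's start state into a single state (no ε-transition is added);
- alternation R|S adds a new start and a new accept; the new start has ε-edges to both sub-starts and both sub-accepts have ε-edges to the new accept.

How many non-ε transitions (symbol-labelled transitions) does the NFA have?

4

Recursing over subexpressions:
Each of the 4 symbol leaves contributes exactly 1 symbol transition.
  a·a — 2 symbol transitions
  a·a|b — 3 symbol transitions
  b·(a·a|b) — 4 symbol transitions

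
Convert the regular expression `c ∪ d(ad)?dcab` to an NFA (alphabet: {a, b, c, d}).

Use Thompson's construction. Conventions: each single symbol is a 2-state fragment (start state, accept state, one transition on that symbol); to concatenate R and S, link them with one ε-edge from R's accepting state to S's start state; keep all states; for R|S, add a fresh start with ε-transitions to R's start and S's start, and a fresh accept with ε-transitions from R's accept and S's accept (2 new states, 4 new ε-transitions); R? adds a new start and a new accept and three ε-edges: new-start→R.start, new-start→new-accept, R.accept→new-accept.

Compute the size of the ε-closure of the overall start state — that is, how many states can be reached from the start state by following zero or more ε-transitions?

3

Let C(F) = |ε-closure(F.start)| within fragment F, and note whether F accepts ε. Symbol fragments have C = 1 and do not accept ε. Then:
  ad — same as the first factor's closure: |closure| = 1
  (ad)? — new start has ε-edges to the inner start and to the new accept, so |closure| = 2 + 1 = 3
  d(ad)?dcab — |closure| equals the left operand's closure size = 1 (its accept is not ε-reachable, so the closure stops there)
  c ∪ d(ad)?dcab — |closure| = 1 + 1 + 1 = 3 (the new accept is not ε-reachable since no branch accepts ε)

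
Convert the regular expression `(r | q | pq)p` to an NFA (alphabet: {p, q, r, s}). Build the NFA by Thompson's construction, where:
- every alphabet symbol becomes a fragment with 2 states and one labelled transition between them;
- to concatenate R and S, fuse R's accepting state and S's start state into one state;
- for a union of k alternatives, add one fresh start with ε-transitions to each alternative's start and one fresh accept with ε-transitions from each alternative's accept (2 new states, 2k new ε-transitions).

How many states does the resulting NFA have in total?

10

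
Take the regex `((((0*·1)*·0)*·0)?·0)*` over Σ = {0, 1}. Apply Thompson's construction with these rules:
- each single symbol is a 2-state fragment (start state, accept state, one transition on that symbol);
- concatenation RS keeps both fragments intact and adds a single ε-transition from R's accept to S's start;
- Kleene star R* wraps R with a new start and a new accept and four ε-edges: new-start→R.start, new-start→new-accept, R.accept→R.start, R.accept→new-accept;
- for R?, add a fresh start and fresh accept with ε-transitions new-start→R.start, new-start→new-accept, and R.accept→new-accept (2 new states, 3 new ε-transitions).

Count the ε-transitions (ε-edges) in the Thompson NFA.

By structural recursion:
Each of the 5 symbol leaves contributes 0 ε-transitions.
  0* = 4 ε-transitions
  0*·1 = 5 ε-transitions
  (0*·1)* = 9 ε-transitions
  (0*·1)*·0 = 10 ε-transitions
  ((0*·1)*·0)* = 14 ε-transitions
  ((0*·1)*·0)*·0 = 15 ε-transitions
  (((0*·1)*·0)*·0)? = 18 ε-transitions
  (((0*·1)*·0)*·0)?·0 = 19 ε-transitions
  ((((0*·1)*·0)*·0)?·0)* = 23 ε-transitions

23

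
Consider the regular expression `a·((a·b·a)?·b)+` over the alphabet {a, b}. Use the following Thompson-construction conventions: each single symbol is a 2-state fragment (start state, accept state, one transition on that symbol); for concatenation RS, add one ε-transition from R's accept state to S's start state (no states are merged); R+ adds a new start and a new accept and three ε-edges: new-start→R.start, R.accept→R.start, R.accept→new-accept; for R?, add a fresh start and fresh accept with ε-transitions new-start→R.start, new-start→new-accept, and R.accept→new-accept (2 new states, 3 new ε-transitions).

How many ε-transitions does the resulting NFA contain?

10

By structural recursion:
Each of the 5 symbol leaves contributes 0 ε-transitions.
  a·b·a → 2 ε-transitions
  (a·b·a)? → 5 ε-transitions
  (a·b·a)?·b → 6 ε-transitions
  ((a·b·a)?·b)+ → 9 ε-transitions
  a·((a·b·a)?·b)+ → 10 ε-transitions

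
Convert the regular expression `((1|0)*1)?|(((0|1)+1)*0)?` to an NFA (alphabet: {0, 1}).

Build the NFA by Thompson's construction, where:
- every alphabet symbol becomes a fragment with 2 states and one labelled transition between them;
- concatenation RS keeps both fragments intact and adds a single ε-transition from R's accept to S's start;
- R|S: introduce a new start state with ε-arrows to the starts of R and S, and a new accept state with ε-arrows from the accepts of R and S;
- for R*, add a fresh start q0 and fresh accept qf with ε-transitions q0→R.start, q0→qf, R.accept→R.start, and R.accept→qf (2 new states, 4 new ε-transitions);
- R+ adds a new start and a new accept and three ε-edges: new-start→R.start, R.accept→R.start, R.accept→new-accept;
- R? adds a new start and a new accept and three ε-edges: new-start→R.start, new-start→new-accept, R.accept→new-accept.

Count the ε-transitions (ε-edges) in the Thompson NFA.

32

By structural recursion:
Each of the 7 symbol leaves contributes 0 ε-transitions.
  1|0 = 4 ε-transitions
  (1|0)* = 8 ε-transitions
  (1|0)*1 = 9 ε-transitions
  ((1|0)*1)? = 12 ε-transitions
  0|1 = 4 ε-transitions
  (0|1)+ = 7 ε-transitions
  (0|1)+1 = 8 ε-transitions
  ((0|1)+1)* = 12 ε-transitions
  ((0|1)+1)*0 = 13 ε-transitions
  (((0|1)+1)*0)? = 16 ε-transitions
  ((1|0)*1)?|(((0|1)+1)*0)? = 32 ε-transitions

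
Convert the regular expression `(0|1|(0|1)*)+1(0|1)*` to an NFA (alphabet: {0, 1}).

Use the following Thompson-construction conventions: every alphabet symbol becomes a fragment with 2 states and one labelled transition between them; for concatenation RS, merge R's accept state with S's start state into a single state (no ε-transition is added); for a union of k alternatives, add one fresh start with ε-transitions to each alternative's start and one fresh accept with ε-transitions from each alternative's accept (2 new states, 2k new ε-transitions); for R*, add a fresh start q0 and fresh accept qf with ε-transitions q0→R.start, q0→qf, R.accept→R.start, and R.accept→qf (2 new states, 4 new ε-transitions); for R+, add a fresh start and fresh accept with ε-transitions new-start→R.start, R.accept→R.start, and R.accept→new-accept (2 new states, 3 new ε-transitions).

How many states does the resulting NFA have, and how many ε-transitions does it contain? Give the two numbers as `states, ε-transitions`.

Per subexpression:
Each of the 7 symbol leaves contributes 2 states and 0 ε-transitions.
  0|1 → 6 states, 4 ε-transitions
  (0|1)* → 8 states, 8 ε-transitions
  0|1|(0|1)* → 14 states, 14 ε-transitions
  (0|1|(0|1)*)+ → 16 states, 17 ε-transitions
  0|1 → 6 states, 4 ε-transitions
  (0|1)* → 8 states, 8 ε-transitions
  (0|1|(0|1)*)+1(0|1)* → 24 states, 25 ε-transitions

24, 25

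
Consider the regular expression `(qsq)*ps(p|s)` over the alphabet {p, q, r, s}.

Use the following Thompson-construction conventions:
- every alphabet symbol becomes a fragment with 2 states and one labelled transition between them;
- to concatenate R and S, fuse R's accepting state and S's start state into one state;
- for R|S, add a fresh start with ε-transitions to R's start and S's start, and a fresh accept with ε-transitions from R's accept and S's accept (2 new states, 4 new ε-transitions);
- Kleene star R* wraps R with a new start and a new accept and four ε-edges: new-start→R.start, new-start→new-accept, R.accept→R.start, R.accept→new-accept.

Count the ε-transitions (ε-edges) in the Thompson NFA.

Per subexpression:
Each of the 7 symbol leaves contributes 0 ε-transitions.
  qsq = 0 ε-transitions
  (qsq)* = 4 ε-transitions
  p|s = 4 ε-transitions
  (qsq)*ps(p|s) = 8 ε-transitions

8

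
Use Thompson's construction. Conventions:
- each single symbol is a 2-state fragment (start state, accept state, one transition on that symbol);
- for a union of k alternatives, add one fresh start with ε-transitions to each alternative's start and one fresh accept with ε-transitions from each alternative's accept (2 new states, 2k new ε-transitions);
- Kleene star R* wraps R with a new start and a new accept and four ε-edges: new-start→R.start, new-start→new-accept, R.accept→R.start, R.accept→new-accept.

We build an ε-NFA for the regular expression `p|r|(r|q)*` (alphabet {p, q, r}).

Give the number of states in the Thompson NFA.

Building bottom-up:
Each of the 4 symbol leaves contributes a 2-state fragment.
  r|q = 6 states
  (r|q)* = 8 states
  p|r|(r|q)* = 14 states

14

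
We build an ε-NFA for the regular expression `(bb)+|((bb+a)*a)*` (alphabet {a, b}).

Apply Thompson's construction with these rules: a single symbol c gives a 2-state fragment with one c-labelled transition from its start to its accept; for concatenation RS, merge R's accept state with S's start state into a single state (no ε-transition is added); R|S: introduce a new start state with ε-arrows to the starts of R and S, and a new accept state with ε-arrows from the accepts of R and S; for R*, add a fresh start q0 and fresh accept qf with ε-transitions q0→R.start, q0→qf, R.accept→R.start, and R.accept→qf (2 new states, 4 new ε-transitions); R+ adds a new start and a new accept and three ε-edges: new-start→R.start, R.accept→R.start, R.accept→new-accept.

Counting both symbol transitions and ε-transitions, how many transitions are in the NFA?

Recursing over subexpressions:
Each of the 6 symbol leaves contributes 1 transition (1 symbol, 0 ε).
  bb — 2 transitions (2 symbol, 0 ε)
  (bb)+ — 5 transitions (2 symbol, 3 ε)
  b+ — 4 transitions (1 symbol, 3 ε)
  bb+a — 6 transitions (3 symbol, 3 ε)
  (bb+a)* — 10 transitions (3 symbol, 7 ε)
  (bb+a)*a — 11 transitions (4 symbol, 7 ε)
  ((bb+a)*a)* — 15 transitions (4 symbol, 11 ε)
  (bb)+|((bb+a)*a)* — 24 transitions (6 symbol, 18 ε)

24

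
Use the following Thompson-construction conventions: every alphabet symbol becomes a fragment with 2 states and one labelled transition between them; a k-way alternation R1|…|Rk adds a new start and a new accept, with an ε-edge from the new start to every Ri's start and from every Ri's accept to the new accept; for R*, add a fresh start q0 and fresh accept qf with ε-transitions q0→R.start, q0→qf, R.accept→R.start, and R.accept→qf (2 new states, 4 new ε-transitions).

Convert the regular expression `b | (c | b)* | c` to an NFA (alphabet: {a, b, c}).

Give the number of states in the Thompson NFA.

Per subexpression:
Each of the 4 symbol leaves contributes a 2-state fragment.
  c | b → 6 states
  (c | b)* → 8 states
  b | (c | b)* | c → 14 states

14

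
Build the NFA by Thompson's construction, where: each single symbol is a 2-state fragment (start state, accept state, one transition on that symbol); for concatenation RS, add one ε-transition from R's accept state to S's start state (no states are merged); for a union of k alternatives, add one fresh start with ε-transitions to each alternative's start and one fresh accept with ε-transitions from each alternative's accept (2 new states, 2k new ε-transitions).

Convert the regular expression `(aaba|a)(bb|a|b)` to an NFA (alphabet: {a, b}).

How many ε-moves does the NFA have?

15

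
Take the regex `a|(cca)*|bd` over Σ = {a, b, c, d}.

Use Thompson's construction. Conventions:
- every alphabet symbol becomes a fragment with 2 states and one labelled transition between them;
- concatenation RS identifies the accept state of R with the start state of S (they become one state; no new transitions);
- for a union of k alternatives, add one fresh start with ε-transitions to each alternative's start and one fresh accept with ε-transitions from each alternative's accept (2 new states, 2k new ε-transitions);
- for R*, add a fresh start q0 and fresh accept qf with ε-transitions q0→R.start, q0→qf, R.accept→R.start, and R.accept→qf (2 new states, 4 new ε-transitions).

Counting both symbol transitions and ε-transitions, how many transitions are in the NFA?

16

Bottom-up over the parse tree:
Each of the 6 symbol leaves contributes 1 transition (1 symbol, 0 ε).
  cca = 3 transitions (3 symbol, 0 ε)
  (cca)* = 7 transitions (3 symbol, 4 ε)
  bd = 2 transitions (2 symbol, 0 ε)
  a|(cca)*|bd = 16 transitions (6 symbol, 10 ε)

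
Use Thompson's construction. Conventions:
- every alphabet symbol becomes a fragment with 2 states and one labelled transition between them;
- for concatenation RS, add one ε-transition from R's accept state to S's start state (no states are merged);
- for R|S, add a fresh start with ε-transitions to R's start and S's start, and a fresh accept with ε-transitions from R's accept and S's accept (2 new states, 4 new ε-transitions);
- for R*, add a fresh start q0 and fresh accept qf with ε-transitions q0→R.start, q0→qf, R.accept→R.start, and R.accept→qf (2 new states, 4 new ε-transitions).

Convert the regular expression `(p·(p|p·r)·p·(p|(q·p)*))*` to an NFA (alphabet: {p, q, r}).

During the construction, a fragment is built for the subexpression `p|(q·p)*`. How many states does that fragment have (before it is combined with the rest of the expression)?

10

Fragment for `p|(q·p)*`:
Each of the 3 symbol leaves contributes a 2-state fragment.
  q·p = 4 states
  (q·p)* = 6 states
  p|(q·p)* = 10 states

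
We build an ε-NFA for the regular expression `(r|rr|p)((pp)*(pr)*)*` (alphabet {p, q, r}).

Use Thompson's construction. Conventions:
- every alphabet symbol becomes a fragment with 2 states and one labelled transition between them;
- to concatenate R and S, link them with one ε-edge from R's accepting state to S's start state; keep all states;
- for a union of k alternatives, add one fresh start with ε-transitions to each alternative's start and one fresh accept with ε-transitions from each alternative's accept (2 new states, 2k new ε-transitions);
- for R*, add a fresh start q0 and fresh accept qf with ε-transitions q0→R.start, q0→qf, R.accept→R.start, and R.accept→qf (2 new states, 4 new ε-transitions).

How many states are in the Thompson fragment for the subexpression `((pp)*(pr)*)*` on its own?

14

Fragment for `((pp)*(pr)*)*`:
Each of the 4 symbol leaves contributes a 2-state fragment.
  pp : 4 states
  (pp)* : 6 states
  pr : 4 states
  (pr)* : 6 states
  (pp)*(pr)* : 12 states
  ((pp)*(pr)*)* : 14 states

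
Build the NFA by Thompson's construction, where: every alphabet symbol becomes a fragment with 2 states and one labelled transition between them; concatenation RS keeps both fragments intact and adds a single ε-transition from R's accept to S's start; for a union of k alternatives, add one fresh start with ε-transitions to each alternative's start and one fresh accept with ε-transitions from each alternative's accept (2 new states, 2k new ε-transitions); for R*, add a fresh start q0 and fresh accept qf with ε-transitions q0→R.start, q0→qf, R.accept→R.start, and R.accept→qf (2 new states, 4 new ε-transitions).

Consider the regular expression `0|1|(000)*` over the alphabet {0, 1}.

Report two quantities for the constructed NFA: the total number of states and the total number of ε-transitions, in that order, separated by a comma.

14, 12

Per subexpression:
Each of the 5 symbol leaves contributes 2 states and 0 ε-transitions.
  000 → 6 states, 2 ε-transitions
  (000)* → 8 states, 6 ε-transitions
  0|1|(000)* → 14 states, 12 ε-transitions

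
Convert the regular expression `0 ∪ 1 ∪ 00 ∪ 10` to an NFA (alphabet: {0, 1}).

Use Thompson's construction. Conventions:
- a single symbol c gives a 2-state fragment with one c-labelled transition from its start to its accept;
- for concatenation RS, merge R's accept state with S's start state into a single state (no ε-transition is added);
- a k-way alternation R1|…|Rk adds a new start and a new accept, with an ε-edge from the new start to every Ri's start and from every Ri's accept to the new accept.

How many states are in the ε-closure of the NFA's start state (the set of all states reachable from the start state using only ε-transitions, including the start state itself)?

5

Let C(F) = |ε-closure(F.start)| within fragment F, and note whether F accepts ε. Symbol fragments have C = 1 and do not accept ε. Then:
  00 → same as the first factor's closure: C = 1
  10 → same as the first factor's closure: C = 1
  0 ∪ 1 ∪ 00 ∪ 10 → new start ε-reaches every alternative's start; none of them accept ε, so the new accept is not reached: C = 1 + 1 + 1 + 1 + 1 = 5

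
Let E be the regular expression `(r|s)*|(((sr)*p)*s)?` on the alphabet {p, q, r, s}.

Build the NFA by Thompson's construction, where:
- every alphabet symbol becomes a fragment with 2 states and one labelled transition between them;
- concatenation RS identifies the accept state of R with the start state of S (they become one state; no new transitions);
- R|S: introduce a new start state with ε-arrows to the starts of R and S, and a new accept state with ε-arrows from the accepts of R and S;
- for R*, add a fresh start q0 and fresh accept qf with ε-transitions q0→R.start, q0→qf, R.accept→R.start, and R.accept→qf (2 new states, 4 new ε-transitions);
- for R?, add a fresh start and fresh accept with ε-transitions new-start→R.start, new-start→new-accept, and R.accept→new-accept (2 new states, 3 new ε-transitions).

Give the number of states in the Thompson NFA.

21

Per subexpression:
Each of the 6 symbol leaves contributes a 2-state fragment.
  r|s : 6 states
  (r|s)* : 8 states
  sr : 3 states
  (sr)* : 5 states
  (sr)*p : 6 states
  ((sr)*p)* : 8 states
  ((sr)*p)*s : 9 states
  (((sr)*p)*s)? : 11 states
  (r|s)*|(((sr)*p)*s)? : 21 states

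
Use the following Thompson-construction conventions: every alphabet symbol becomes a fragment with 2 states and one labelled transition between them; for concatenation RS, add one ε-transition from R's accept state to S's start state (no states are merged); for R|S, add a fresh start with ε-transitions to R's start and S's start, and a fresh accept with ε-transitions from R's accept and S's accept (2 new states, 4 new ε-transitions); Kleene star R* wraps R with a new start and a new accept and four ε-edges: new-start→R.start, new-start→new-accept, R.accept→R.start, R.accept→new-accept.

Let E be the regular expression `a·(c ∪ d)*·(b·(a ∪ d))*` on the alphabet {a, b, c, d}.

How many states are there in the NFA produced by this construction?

20

Bottom-up over the parse tree:
Each of the 6 symbol leaves contributes a 2-state fragment.
  c ∪ d : 6 states
  (c ∪ d)* : 8 states
  a ∪ d : 6 states
  b·(a ∪ d) : 8 states
  (b·(a ∪ d))* : 10 states
  a·(c ∪ d)*·(b·(a ∪ d))* : 20 states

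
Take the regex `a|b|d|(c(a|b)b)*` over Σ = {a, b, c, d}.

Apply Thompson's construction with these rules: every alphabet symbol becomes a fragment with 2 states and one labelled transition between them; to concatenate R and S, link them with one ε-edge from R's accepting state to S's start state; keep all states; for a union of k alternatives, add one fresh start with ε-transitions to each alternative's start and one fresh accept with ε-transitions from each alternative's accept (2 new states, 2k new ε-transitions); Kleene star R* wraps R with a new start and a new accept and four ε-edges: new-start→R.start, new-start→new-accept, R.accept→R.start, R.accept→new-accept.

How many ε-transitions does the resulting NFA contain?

Per subexpression:
Each of the 7 symbol leaves contributes 0 ε-transitions.
  a|b — 4 ε-transitions
  c(a|b)b — 6 ε-transitions
  (c(a|b)b)* — 10 ε-transitions
  a|b|d|(c(a|b)b)* — 18 ε-transitions

18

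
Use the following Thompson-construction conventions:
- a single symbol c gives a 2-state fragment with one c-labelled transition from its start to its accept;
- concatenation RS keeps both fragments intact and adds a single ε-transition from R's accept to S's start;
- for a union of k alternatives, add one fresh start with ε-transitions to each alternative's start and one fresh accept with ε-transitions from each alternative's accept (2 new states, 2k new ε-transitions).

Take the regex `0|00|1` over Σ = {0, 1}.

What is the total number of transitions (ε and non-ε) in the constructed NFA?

By structural recursion:
Each of the 4 symbol leaves contributes 1 transition (1 symbol, 0 ε).
  00 : 3 transitions (2 symbol, 1 ε)
  0|00|1 : 11 transitions (4 symbol, 7 ε)

11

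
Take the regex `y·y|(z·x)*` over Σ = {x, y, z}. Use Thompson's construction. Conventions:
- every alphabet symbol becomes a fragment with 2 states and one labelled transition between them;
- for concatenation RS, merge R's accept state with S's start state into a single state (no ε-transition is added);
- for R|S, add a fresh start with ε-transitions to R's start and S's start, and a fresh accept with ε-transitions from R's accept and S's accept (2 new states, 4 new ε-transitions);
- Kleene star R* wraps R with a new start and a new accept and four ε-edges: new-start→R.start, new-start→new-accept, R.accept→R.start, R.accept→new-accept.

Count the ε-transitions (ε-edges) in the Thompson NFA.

8

Building bottom-up:
Each of the 4 symbol leaves contributes 0 ε-transitions.
  y·y → 0 ε-transitions
  z·x → 0 ε-transitions
  (z·x)* → 4 ε-transitions
  y·y|(z·x)* → 8 ε-transitions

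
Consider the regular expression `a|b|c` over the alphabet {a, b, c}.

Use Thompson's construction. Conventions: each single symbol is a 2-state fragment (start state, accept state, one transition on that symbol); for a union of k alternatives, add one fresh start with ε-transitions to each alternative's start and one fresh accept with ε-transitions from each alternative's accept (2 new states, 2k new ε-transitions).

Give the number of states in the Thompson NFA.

8

Bottom-up over the parse tree:
Each of the 3 symbol leaves contributes a 2-state fragment.
  a|b|c — 8 states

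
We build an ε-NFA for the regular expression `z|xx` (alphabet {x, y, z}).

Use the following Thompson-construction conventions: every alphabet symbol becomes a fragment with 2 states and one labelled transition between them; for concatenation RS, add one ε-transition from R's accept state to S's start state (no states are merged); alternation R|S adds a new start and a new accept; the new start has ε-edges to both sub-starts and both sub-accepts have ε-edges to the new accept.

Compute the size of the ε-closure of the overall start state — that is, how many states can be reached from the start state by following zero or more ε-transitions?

3

Compute the ε-closure size of each fragment's start state recursively; a symbol fragment's start has no outgoing ε-edge, so its closure is just itself (size 1).
  xx : |closure| equals the left operand's closure size = 1 (its accept is not ε-reachable, so the closure stops there)
  z|xx : |closure| = 1 + 1 + 1 = 3 (the new accept is not ε-reachable since no branch accepts ε)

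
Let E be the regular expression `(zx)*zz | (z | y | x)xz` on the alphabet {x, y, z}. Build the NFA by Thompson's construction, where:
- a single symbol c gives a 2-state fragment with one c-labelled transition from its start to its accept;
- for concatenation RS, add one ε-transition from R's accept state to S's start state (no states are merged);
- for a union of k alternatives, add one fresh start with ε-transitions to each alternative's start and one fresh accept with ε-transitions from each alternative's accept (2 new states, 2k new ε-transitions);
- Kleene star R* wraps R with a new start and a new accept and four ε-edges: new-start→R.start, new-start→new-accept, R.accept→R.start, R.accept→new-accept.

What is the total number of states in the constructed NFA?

24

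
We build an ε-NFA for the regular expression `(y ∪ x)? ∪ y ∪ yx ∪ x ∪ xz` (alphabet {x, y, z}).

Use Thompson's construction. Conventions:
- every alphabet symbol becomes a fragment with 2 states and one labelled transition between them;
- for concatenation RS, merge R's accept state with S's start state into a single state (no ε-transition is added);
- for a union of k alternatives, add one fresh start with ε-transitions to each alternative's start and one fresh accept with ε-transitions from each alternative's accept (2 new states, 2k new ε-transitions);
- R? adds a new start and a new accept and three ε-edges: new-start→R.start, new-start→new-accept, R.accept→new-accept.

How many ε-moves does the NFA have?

17

Bottom-up over the parse tree:
Each of the 8 symbol leaves contributes 0 ε-transitions.
  y ∪ x = 4 ε-transitions
  (y ∪ x)? = 7 ε-transitions
  yx = 0 ε-transitions
  xz = 0 ε-transitions
  (y ∪ x)? ∪ y ∪ yx ∪ x ∪ xz = 17 ε-transitions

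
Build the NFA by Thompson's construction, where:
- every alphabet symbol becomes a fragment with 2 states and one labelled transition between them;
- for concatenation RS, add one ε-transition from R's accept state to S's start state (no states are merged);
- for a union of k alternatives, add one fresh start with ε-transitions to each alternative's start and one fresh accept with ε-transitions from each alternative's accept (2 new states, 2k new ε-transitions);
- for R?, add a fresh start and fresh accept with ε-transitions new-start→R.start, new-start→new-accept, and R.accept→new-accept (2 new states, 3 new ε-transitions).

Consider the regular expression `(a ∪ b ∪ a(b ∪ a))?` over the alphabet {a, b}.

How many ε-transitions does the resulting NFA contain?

14

Per subexpression:
Each of the 5 symbol leaves contributes 0 ε-transitions.
  b ∪ a — 4 ε-transitions
  a(b ∪ a) — 5 ε-transitions
  a ∪ b ∪ a(b ∪ a) — 11 ε-transitions
  (a ∪ b ∪ a(b ∪ a))? — 14 ε-transitions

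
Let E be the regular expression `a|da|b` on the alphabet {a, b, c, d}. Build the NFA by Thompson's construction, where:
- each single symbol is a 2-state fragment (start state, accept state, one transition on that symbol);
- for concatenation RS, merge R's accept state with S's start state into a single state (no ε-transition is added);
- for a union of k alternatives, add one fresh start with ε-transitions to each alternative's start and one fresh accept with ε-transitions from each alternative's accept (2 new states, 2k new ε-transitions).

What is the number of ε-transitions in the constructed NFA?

6

Per subexpression:
Each of the 4 symbol leaves contributes 0 ε-transitions.
  da = 0 ε-transitions
  a|da|b = 6 ε-transitions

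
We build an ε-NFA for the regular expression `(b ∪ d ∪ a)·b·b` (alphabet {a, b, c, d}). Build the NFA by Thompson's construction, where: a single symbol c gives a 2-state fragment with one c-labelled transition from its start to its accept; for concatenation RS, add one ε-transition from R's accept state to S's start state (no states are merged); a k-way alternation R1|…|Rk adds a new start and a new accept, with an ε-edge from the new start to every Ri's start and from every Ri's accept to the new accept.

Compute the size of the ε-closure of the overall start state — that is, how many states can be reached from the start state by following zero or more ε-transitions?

Compute the ε-closure size of each fragment's start state recursively; a symbol fragment's start has no outgoing ε-edge, so its closure is just itself (size 1).
  b ∪ d ∪ a : C = 1 + 1 + 1 + 1 = 4 (the new accept is not ε-reachable since no branch accepts ε)
  (b ∪ d ∪ a)·b·b : C equals the left operand's closure size = 4 (its accept is not ε-reachable, so the closure stops there)

4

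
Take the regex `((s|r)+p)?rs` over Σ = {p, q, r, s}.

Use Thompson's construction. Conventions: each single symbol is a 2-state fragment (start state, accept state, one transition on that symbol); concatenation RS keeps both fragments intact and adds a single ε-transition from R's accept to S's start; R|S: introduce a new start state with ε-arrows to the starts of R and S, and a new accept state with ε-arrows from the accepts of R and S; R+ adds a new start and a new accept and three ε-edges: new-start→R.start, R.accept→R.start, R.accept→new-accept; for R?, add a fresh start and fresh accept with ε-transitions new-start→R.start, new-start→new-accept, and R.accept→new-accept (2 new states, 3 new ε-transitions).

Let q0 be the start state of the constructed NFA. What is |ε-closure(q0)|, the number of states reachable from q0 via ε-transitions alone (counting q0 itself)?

Let C(F) = |ε-closure(F.start)| within fragment F, and note whether F accepts ε. Symbol fragments have C = 1 and do not accept ε. Then:
  s|r → new start ε-reaches every alternative's start; none of them accept ε, so the new accept is not reached: |ε-closure| = 1 + 1 + 1 = 3
  (s|r)+ → |ε-closure| = 1 + 3 = 4 (the body doesn't accept ε, so the new accept is not reached)
  (s|r)+p → |ε-closure| equals the left operand's closure size = 4 (its accept is not ε-reachable, so the closure stops there)
  ((s|r)+p)? → new start has ε-edges to the inner start and to the new accept, so |ε-closure| = 2 + 4 = 6
  ((s|r)+p)?rs → |ε-closure| = 6 + 1 = 7 (closure spills across the concat boundary because the left factor accepts ε)

7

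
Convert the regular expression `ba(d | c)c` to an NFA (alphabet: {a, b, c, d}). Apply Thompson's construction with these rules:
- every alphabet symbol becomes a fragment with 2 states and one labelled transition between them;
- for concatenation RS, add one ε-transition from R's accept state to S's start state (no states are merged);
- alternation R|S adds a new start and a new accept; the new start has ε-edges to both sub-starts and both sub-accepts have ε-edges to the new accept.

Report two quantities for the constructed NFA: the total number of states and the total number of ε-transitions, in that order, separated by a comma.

12, 7

Building bottom-up:
Each of the 5 symbol leaves contributes 2 states and 0 ε-transitions.
  d | c : 6 states, 4 ε-transitions
  ba(d | c)c : 12 states, 7 ε-transitions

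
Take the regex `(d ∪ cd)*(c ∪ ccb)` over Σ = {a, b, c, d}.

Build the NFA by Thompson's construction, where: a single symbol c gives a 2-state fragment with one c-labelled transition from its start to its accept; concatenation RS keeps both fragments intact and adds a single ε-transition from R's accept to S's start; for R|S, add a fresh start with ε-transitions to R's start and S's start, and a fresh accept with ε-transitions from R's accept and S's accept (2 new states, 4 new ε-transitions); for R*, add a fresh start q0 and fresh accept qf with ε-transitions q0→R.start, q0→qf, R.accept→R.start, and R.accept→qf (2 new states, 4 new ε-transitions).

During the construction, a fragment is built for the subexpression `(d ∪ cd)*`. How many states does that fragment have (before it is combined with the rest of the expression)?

Fragment for `(d ∪ cd)*`:
Each of the 3 symbol leaves contributes a 2-state fragment.
  cd = 4 states
  d ∪ cd = 8 states
  (d ∪ cd)* = 10 states

10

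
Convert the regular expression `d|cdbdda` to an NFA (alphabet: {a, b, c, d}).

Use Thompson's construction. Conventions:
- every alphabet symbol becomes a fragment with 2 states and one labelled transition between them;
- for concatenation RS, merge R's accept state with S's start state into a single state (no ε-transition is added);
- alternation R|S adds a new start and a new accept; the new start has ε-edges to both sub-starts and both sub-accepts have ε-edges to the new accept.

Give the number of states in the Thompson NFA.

Building bottom-up:
Each of the 7 symbol leaves contributes a 2-state fragment.
  cdbdda : 7 states
  d|cdbdda : 11 states

11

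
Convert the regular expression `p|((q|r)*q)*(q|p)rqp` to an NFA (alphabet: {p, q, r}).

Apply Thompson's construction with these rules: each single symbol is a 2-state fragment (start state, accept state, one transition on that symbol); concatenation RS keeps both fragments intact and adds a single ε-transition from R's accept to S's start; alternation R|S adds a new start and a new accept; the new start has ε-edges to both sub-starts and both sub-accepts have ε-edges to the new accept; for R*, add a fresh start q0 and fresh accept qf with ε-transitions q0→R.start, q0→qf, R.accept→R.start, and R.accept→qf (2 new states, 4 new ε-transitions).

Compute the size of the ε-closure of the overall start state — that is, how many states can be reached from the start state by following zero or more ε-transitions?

Let C(F) = |ε-closure(F.start)| within fragment F, and note whether F accepts ε. Symbol fragments have C = 1 and do not accept ε. Then:
  q|r : new start ε-reaches every alternative's start; none of them accept ε, so the new accept is not reached: |ε-closure| = 1 + 1 + 1 = 3
  (q|r)* : the star's fresh start ε-reaches both the body's start and the fresh accept: |ε-closure| = 2 + 3 = 5
  (q|r)*q : |ε-closure| = 5 + 1 = 6 (closure spills across the concat boundary because the left factor accepts ε)
  ((q|r)*q)* : |ε-closure| = 1 (new start) + 6 (body) + 1 (new accept) = 8
  q|p : |ε-closure| = 1 + 1 + 1 = 3 (the new accept is not ε-reachable since no branch accepts ε)
  ((q|r)*q)*(q|p)rqp : |ε-closure| = 8 + 3 = 11 (closure spills across the concat boundary because the left factor accepts ε)
  p|((q|r)*q)*(q|p)rqp : new start ε-reaches every alternative's start; none of them accept ε, so the new accept is not reached: |ε-closure| = 1 + 1 + 11 = 13

13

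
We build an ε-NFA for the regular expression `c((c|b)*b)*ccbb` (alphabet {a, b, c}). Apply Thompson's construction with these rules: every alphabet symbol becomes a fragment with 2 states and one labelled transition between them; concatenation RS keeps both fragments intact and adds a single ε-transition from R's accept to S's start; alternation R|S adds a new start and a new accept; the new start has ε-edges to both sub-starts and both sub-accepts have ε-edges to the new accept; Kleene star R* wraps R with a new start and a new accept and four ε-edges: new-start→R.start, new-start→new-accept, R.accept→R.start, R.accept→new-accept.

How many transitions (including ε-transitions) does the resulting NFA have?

26

Building bottom-up:
Each of the 8 symbol leaves contributes 1 transition (1 symbol, 0 ε).
  c|b → 6 transitions (2 symbol, 4 ε)
  (c|b)* → 10 transitions (2 symbol, 8 ε)
  (c|b)*b → 12 transitions (3 symbol, 9 ε)
  ((c|b)*b)* → 16 transitions (3 symbol, 13 ε)
  c((c|b)*b)*ccbb → 26 transitions (8 symbol, 18 ε)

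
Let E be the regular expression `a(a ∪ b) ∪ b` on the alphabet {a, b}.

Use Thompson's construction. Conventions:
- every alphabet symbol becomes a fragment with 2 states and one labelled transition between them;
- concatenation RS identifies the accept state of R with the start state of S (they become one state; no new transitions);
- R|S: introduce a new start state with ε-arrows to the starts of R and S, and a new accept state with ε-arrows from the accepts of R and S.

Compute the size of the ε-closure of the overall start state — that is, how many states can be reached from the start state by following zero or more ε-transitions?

3

Work bottom-up. For each fragment F, track |ε-closure(F.start)| and whether F's accept lies in that closure (i.e. whether F accepts ε). A single-symbol fragment has closure size 1 and does not accept ε.
  a ∪ b → new start ε-reaches every alternative's start; none of them accept ε, so the new accept is not reached: |closure| = 1 + 1 + 1 = 3
  a(a ∪ b) → same as the first factor's closure: |closure| = 1
  a(a ∪ b) ∪ b → new start ε-reaches every alternative's start; none of them accept ε, so the new accept is not reached: |closure| = 1 + 1 + 1 = 3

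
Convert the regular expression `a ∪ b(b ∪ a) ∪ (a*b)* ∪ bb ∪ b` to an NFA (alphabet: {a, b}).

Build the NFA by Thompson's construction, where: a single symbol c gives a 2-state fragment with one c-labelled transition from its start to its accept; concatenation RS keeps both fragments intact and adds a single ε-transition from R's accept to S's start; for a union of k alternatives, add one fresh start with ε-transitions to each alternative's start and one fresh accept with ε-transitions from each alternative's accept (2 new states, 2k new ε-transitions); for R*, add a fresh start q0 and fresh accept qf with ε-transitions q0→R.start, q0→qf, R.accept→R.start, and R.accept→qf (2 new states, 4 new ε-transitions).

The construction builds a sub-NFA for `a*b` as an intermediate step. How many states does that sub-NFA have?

6

Fragment for `a*b`:
Each of the 2 symbol leaves contributes a 2-state fragment.
  a* — 4 states
  a*b — 6 states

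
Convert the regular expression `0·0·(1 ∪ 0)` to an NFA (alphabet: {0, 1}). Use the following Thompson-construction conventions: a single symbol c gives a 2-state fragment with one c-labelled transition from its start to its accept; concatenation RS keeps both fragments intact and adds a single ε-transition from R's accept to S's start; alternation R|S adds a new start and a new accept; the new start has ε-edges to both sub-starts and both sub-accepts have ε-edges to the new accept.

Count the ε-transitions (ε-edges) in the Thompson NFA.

Bottom-up over the parse tree:
Each of the 4 symbol leaves contributes 0 ε-transitions.
  1 ∪ 0 — 4 ε-transitions
  0·0·(1 ∪ 0) — 6 ε-transitions

6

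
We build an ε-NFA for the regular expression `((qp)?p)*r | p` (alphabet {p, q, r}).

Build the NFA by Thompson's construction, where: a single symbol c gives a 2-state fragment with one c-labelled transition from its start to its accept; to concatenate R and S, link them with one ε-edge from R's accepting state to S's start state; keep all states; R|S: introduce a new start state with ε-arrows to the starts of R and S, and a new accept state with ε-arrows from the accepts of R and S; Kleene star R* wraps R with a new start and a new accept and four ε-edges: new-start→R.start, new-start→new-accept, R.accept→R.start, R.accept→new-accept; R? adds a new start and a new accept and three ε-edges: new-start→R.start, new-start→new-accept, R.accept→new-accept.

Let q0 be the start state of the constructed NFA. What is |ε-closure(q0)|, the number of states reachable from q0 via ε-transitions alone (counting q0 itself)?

Work bottom-up. For each fragment F, track |ε-closure(F.start)| and whether F's accept lies in that closure (i.e. whether F accepts ε). A single-symbol fragment has closure size 1 and does not accept ε.
  qp : C equals the left operand's closure size = 1 (its accept is not ε-reachable, so the closure stops there)
  (qp)? : C = 1 (new start) + 1 (body) + 1 (new accept, via ε) = 3
  (qp)?p : C = 3 + 1 = 4 (closure spills across the concat boundary because the left factor accepts ε)
  ((qp)?p)* : new start has ε-edges to the inner start and to the new accept, so C = 2 + 4 = 6
  ((qp)?p)*r : the left operand accepts ε, so the closure extends into the next operand (via the concat ε-link); C = 6 + 1 = 7
  ((qp)?p)*r | p : new start ε-reaches every alternative's start; none of them accept ε, so the new accept is not reached: C = 1 + 7 + 1 = 9

9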